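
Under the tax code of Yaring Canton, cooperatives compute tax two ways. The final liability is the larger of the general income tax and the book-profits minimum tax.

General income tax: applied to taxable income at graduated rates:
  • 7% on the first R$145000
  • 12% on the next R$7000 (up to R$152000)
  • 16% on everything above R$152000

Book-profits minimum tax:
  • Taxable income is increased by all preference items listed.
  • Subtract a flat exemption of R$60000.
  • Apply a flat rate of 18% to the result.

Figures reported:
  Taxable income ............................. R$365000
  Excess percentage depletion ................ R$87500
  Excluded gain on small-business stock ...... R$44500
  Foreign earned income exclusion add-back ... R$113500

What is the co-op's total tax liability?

R$99090

General income tax:
  R$145000 × 7% = R$10150
  R$7000 × 12% = R$840
  R$213000 × 16% = R$34080
  → R$45070

Book-profits minimum tax:
  Adjusted income: R$365000 + R$87500 + R$44500 + R$113500 = R$610500
  Less exemption R$60000 → base R$550500
  R$550500 × 18% = R$99090

R$99090 > R$45070, so the book-profits minimum tax is the binding amount.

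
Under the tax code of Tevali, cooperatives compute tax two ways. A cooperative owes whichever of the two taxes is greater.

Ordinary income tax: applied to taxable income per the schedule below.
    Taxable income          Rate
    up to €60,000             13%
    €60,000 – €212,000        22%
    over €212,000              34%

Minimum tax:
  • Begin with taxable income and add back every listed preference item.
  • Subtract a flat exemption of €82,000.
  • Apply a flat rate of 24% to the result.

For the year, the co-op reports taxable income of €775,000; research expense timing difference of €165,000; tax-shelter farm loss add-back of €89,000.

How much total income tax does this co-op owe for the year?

€232,660

Ordinary income tax:
  €60,000 × 13% = €7,800
  €152,000 × 22% = €33,440
  €563,000 × 34% = €191,420
  → €232,660

Minimum tax:
  Adjusted income: €775,000 + €165,000 + €89,000 = €1,029,000
  Less exemption €82,000 → base €947,000
  €947,000 × 24% = €227,280

€232,660 > €227,280, so the ordinary income tax governs.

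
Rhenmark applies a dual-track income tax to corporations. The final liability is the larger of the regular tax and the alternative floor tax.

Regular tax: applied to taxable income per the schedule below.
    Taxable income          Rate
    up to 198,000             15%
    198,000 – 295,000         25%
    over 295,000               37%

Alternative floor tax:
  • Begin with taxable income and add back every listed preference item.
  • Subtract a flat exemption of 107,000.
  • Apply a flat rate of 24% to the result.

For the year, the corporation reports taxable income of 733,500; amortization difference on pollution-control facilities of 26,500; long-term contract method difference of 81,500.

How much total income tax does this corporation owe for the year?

Alternative floor tax:
  Adjusted income: 733,500 + 26,500 + 81,500 = 841,500
  Less exemption 107,000 → base 734,500
  734,500 × 24% = 176,280

Regular tax:
  198,000 × 15% = 29,700
  97,000 × 25% = 24,250
  438,500 × 37% = 162,245
  → 216,195

216,195 > 176,280, so the regular tax governs.

216,195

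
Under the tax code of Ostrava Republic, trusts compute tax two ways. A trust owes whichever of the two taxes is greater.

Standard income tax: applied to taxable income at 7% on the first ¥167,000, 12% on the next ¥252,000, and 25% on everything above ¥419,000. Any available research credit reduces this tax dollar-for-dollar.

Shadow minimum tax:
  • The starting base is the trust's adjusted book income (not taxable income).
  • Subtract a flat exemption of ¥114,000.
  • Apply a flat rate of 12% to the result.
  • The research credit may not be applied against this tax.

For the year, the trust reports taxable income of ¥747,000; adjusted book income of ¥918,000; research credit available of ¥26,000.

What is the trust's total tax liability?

Shadow minimum tax:
  Base (adjusted book income): ¥918,000
  Less exemption ¥114,000 → base ¥804,000
  ¥804,000 × 12% = ¥96,480

Standard income tax:
  ¥167,000 × 7% = ¥11,690
  ¥252,000 × 12% = ¥30,240
  ¥328,000 × 25% = ¥82,000
  → ¥123,930
  Less research credit ¥26,000 → ¥97,930

¥97,930 > ¥96,480, so the standard income tax governs.

¥97,930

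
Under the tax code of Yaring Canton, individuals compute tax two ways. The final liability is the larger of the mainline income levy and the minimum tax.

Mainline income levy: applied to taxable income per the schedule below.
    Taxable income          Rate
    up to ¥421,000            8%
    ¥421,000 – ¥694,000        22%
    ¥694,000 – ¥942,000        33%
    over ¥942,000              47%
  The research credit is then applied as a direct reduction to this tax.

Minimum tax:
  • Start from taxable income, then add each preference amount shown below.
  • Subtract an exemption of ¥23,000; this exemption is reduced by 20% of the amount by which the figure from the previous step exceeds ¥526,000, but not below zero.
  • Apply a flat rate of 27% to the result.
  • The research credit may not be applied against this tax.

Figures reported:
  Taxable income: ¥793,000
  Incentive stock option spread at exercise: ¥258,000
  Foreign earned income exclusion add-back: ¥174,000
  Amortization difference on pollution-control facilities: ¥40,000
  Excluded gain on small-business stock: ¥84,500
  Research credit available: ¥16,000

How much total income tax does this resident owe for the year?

¥364,365

Minimum tax:
  Adjusted income: ¥793,000 + ¥258,000 + ¥174,000 + ¥40,000 + ¥84,500 = ¥1,349,500
  Exemption: 20% × (¥1,349,500 − ¥526,000) = ¥164,700 ≥ ¥23,000, so the exemption is fully phased out
  Base: ¥1,349,500 − ¥0 = ¥1,349,500
  ¥1,349,500 × 27% = ¥364,365

Mainline income levy:
  ¥421,000 × 8% = ¥33,680
  ¥273,000 × 22% = ¥60,060
  ¥99,000 × 33% = ¥32,670
  → ¥126,410
  Less research credit ¥16,000 → ¥110,410

¥364,365 > ¥110,410, so the minimum tax is the binding amount.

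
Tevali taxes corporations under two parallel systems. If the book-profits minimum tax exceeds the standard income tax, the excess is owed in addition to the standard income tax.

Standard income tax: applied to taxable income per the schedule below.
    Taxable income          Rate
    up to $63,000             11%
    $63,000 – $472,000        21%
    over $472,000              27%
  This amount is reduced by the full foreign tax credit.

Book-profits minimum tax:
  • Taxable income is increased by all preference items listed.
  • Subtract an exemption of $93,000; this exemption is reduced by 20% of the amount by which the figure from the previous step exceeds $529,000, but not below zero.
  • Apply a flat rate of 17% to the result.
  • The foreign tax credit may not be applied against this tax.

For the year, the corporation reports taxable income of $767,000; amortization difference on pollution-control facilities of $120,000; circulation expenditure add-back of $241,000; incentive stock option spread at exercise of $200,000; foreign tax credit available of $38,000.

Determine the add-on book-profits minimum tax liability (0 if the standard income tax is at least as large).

Standard income tax:
  $63,000 × 11% = $6,930
  $409,000 × 21% = $85,890
  $295,000 × 27% = $79,650
  → $172,470
  Less foreign tax credit $38,000 → $134,470

Book-profits minimum tax:
  Adjusted income: $767,000 + $120,000 + $241,000 + $200,000 = $1,328,000
  Exemption: 20% × ($1,328,000 − $529,000) = $159,800 ≥ $93,000, so the exemption is fully phased out
  Base: $1,328,000 − $0 = $1,328,000
  $1,328,000 × 17% = $225,760

Excess of book-profits minimum tax over standard income tax: $225,760 − $134,470 = $91,290.

$91,290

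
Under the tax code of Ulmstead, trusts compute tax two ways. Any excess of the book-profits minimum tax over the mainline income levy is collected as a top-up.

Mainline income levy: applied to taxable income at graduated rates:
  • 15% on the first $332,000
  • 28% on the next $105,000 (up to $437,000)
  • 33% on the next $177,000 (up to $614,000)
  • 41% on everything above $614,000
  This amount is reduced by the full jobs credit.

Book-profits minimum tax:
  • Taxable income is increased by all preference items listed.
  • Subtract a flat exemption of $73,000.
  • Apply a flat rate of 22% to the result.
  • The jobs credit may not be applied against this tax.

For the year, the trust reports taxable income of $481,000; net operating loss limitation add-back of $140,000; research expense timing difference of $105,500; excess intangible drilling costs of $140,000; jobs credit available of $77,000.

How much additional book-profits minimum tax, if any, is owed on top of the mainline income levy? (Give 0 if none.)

$157,850

Mainline income levy:
  $332,000 × 15% = $49,800
  $105,000 × 28% = $29,400
  $44,000 × 33% = $14,520
  → $93,720
  Less jobs credit $77,000 → $16,720

Book-profits minimum tax:
  Adjusted income: $481,000 + $140,000 + $105,500 + $140,000 = $866,500
  Less exemption $73,000 → base $793,500
  $793,500 × 22% = $174,570

Excess of book-profits minimum tax over mainline income levy: $174,570 − $16,720 = $157,850.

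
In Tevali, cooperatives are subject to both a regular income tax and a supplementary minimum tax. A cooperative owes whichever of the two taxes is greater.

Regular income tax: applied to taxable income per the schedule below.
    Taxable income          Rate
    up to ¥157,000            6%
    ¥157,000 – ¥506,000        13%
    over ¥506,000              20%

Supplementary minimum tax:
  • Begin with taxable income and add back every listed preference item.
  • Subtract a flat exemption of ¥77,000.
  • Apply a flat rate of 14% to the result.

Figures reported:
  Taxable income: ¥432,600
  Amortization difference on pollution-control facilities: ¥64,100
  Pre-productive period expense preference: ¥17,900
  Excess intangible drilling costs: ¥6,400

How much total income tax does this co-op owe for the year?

¥62,160

Regular income tax:
  ¥157,000 × 6% = ¥9,420
  ¥275,600 × 13% = ¥35,828
  → ¥45,248

Supplementary minimum tax:
  Adjusted income: ¥432,600 + ¥64,100 + ¥17,900 + ¥6,400 = ¥521,000
  Less exemption ¥77,000 → base ¥444,000
  ¥444,000 × 14% = ¥62,160

¥62,160 > ¥45,248, so the supplementary minimum tax is the binding amount.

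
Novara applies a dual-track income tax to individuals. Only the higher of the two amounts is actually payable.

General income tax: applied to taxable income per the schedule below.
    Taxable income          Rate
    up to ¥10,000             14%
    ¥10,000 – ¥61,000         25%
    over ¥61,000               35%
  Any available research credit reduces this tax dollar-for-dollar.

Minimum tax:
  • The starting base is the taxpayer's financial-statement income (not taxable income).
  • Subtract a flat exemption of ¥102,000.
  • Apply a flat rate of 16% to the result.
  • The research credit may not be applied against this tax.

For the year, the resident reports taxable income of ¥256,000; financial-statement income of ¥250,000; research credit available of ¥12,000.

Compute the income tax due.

¥70,400

Minimum tax:
  Base (financial-statement income): ¥250,000
  Less exemption ¥102,000 → base ¥148,000
  ¥148,000 × 16% = ¥23,680

General income tax:
  ¥10,000 × 14% = ¥1,400
  ¥51,000 × 25% = ¥12,750
  ¥195,000 × 35% = ¥68,250
  → ¥82,400
  Less research credit ¥12,000 → ¥70,400

¥70,400 > ¥23,680, so the general income tax governs.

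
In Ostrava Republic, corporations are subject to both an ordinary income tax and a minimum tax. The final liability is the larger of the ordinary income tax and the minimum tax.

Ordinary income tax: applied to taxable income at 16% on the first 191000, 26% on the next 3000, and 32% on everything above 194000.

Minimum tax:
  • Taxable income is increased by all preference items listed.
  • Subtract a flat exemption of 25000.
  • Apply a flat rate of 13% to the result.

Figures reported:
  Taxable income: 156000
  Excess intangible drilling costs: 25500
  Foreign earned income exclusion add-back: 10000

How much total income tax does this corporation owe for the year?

24960

Minimum tax:
  Adjusted income: 156000 + 25500 + 10000 = 191500
  Less exemption 25000 → base 166500
  166500 × 13% = 21645

Ordinary income tax:
  156000 × 16% = 24960

24960 > 21645, so the ordinary income tax governs.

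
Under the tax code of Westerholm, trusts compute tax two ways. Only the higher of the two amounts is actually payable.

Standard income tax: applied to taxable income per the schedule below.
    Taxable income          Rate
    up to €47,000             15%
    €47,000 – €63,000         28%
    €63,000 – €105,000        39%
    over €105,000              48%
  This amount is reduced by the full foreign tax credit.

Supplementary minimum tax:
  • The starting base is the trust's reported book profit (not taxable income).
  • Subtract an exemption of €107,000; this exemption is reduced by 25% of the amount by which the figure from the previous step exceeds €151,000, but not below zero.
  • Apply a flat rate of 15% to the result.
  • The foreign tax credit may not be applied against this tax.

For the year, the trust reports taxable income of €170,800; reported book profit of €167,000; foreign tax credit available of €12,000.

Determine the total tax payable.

€47,494

Supplementary minimum tax:
  Base (reported book profit): €167,000
  Exemption: €107,000 − 25% × (€167,000 − €151,000) = €107,000 − €4,000 = €103,000
  Base: €167,000 − €103,000 = €64,000
  €64,000 × 15% = €9,600

Standard income tax:
  €47,000 × 15% = €7,050
  €16,000 × 28% = €4,480
  €42,000 × 39% = €16,380
  €65,800 × 48% = €31,584
  → €59,494
  Less foreign tax credit €12,000 → €47,494

€47,494 > €9,600, so the standard income tax governs.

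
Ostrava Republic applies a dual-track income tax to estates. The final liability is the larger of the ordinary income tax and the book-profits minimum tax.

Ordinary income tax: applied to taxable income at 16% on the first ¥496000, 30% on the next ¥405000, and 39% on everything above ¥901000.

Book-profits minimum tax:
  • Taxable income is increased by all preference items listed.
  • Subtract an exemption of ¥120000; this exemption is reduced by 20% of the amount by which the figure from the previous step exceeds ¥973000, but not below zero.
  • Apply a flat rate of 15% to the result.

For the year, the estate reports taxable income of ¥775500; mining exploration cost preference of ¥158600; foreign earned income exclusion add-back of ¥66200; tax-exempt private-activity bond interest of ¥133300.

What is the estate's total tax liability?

Book-profits minimum tax:
  Adjusted income: ¥775500 + ¥158600 + ¥66200 + ¥133300 = ¥1133600
  Exemption: ¥120000 − 20% × (¥1133600 − ¥973000) = ¥120000 − ¥32120 = ¥87880
  Base: ¥1133600 − ¥87880 = ¥1045720
  ¥1045720 × 15% = ¥156858

Ordinary income tax:
  ¥496000 × 16% = ¥79360
  ¥279500 × 30% = ¥83850
  → ¥163210

¥163210 > ¥156858, so the ordinary income tax governs.

¥163210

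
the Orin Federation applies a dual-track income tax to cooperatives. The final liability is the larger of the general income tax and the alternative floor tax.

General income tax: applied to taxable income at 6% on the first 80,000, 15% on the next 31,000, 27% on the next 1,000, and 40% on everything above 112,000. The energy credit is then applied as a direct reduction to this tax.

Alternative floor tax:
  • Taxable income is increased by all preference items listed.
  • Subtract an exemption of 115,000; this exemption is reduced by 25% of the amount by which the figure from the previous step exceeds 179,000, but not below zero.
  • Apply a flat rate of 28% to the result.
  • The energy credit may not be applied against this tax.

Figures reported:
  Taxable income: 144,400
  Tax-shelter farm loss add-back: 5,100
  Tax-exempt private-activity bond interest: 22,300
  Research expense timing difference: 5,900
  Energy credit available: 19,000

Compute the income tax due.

17,556

General income tax:
  80,000 × 6% = 4,800
  31,000 × 15% = 4,650
  1,000 × 27% = 270
  32,400 × 40% = 12,960
  → 22,680
  Less energy credit 19,000 → 3,680

Alternative floor tax:
  Adjusted income: 144,400 + 5,100 + 22,300 + 5,900 = 177,700
  Exemption: 177,700 ≤ 179,000, so full 115,000 applies
  Base: 177,700 − 115,000 = 62,700
  62,700 × 28% = 17,556

17,556 > 3,680, so the alternative floor tax is the binding amount.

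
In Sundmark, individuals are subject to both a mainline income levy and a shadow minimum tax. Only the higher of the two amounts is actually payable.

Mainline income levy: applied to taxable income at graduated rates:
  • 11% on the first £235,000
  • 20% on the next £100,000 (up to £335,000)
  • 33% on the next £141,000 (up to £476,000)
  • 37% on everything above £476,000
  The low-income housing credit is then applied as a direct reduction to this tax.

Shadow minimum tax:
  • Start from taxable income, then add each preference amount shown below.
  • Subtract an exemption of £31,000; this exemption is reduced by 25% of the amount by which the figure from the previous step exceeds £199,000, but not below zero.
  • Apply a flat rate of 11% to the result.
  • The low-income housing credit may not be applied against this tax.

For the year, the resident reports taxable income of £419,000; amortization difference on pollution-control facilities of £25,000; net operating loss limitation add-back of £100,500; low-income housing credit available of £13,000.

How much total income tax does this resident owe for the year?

Mainline income levy:
  £235,000 × 11% = £25,850
  £100,000 × 20% = £20,000
  £84,000 × 33% = £27,720
  → £73,570
  Less low-income housing credit £13,000 → £60,570

Shadow minimum tax:
  Adjusted income: £419,000 + £25,000 + £100,500 = £544,500
  Exemption: 25% × (£544,500 − £199,000) = £86,375 ≥ £31,000, so the exemption is fully phased out
  Base: £544,500 − £0 = £544,500
  £544,500 × 11% = £59,895

£60,570 > £59,895, so the mainline income levy governs.

£60,570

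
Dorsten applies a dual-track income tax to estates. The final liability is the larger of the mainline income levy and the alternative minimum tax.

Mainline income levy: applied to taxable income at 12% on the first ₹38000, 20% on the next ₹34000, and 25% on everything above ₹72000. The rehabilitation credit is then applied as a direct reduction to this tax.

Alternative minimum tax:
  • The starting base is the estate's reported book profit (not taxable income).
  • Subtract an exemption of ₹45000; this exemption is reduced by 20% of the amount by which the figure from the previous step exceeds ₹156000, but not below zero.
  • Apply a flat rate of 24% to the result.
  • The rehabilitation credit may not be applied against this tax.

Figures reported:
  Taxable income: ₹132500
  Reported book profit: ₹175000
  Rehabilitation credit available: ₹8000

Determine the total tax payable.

Alternative minimum tax:
  Base (reported book profit): ₹175000
  Exemption: ₹45000 − 20% × (₹175000 − ₹156000) = ₹45000 − ₹3800 = ₹41200
  Base: ₹175000 − ₹41200 = ₹133800
  ₹133800 × 24% = ₹32112

Mainline income levy:
  ₹38000 × 12% = ₹4560
  ₹34000 × 20% = ₹6800
  ₹60500 × 25% = ₹15125
  → ₹26485
  Less rehabilitation credit ₹8000 → ₹18485

₹32112 > ₹18485, so the alternative minimum tax is the binding amount.

₹32112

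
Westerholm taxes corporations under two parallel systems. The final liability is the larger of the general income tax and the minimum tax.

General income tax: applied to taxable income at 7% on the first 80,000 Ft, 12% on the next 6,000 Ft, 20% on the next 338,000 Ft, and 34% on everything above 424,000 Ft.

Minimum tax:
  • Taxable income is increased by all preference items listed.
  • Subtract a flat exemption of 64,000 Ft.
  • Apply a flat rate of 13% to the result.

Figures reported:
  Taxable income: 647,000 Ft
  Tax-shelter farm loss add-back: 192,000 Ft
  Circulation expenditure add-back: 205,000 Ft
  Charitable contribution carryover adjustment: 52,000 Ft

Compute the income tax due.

149,740 Ft

General income tax:
  80,000 Ft × 7% = 5,600 Ft
  6,000 Ft × 12% = 720 Ft
  338,000 Ft × 20% = 67,600 Ft
  223,000 Ft × 34% = 75,820 Ft
  → 149,740 Ft

Minimum tax:
  Adjusted income: 647,000 Ft + 192,000 Ft + 205,000 Ft + 52,000 Ft = 1,096,000 Ft
  Less exemption 64,000 Ft → base 1,032,000 Ft
  1,032,000 Ft × 13% = 134,160 Ft

149,740 Ft > 134,160 Ft, so the general income tax governs.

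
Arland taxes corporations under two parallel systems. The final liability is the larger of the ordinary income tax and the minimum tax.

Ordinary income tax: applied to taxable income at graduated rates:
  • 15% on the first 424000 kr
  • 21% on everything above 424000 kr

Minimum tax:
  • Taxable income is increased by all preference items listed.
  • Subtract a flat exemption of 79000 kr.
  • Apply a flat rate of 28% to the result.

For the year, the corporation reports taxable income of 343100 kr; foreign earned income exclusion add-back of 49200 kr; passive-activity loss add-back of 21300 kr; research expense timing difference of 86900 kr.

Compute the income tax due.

118020 kr

Ordinary income tax:
  343100 kr × 15% = 51465 kr

Minimum tax:
  Adjusted income: 343100 kr + 49200 kr + 21300 kr + 86900 kr = 500500 kr
  Less exemption 79000 kr → base 421500 kr
  421500 kr × 28% = 118020 kr

118020 kr > 51465 kr, so the minimum tax is the binding amount.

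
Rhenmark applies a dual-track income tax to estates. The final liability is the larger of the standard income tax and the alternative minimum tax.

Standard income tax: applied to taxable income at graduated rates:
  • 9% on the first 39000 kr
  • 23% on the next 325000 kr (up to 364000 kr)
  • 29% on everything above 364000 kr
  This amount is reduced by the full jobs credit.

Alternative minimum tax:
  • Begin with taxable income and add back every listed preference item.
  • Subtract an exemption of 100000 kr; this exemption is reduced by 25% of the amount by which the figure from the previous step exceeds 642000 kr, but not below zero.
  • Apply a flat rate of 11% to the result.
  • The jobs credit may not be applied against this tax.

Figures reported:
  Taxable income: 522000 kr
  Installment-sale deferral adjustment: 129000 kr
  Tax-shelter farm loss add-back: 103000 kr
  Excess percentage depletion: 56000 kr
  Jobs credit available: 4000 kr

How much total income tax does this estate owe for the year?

120080 kr

Alternative minimum tax:
  Adjusted income: 522000 kr + 129000 kr + 103000 kr + 56000 kr = 810000 kr
  Exemption: 100000 kr − 25% × (810000 kr − 642000 kr) = 100000 kr − 42000 kr = 58000 kr
  Base: 810000 kr − 58000 kr = 752000 kr
  752000 kr × 11% = 82720 kr

Standard income tax:
  39000 kr × 9% = 3510 kr
  325000 kr × 23% = 74750 kr
  158000 kr × 29% = 45820 kr
  → 124080 kr
  Less jobs credit 4000 kr → 120080 kr

120080 kr > 82720 kr, so the standard income tax governs.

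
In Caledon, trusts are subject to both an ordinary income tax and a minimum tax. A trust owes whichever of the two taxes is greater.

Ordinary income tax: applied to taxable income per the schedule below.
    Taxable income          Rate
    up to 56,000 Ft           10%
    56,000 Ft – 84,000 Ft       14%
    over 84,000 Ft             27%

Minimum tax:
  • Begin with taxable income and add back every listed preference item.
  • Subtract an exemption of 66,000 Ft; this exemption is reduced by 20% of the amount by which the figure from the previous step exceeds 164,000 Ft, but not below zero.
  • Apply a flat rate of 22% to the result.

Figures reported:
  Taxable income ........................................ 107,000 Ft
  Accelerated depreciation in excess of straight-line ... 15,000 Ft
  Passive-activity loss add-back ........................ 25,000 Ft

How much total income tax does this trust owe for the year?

Minimum tax:
  Adjusted income: 107,000 Ft + 15,000 Ft + 25,000 Ft = 147,000 Ft
  Exemption: 147,000 Ft ≤ 164,000 Ft, so full 66,000 Ft applies
  Base: 147,000 Ft − 66,000 Ft = 81,000 Ft
  81,000 Ft × 22% = 17,820 Ft

Ordinary income tax:
  56,000 Ft × 10% = 5,600 Ft
  28,000 Ft × 14% = 3,920 Ft
  23,000 Ft × 27% = 6,210 Ft
  → 15,730 Ft

17,820 Ft > 15,730 Ft, so the minimum tax is the binding amount.

17,820 Ft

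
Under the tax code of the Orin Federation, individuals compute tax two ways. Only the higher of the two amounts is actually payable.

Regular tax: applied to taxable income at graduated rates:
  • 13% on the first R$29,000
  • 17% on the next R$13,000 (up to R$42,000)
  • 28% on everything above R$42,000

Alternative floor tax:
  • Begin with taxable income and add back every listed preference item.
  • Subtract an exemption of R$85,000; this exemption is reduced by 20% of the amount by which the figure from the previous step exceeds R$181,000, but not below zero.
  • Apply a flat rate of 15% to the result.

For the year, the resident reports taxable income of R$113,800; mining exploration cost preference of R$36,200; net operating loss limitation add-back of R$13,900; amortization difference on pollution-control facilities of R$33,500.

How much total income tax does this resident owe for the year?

R$26,084

Alternative floor tax:
  Adjusted income: R$113,800 + R$36,200 + R$13,900 + R$33,500 = R$197,400
  Exemption: R$85,000 − 20% × (R$197,400 − R$181,000) = R$85,000 − R$3,280 = R$81,720
  Base: R$197,400 − R$81,720 = R$115,680
  R$115,680 × 15% = R$17,352

Regular tax:
  R$29,000 × 13% = R$3,770
  R$13,000 × 17% = R$2,210
  R$71,800 × 28% = R$20,104
  → R$26,084

R$26,084 > R$17,352, so the regular tax governs.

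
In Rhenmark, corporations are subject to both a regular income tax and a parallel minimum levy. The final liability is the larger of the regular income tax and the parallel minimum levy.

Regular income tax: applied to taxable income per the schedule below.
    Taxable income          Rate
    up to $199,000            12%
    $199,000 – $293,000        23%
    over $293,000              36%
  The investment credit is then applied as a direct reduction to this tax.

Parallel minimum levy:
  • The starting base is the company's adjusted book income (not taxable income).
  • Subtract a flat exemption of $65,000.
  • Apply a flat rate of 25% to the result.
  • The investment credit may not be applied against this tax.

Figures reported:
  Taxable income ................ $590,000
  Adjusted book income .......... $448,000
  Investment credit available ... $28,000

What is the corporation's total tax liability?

$124,420

Parallel minimum levy:
  Base (adjusted book income): $448,000
  Less exemption $65,000 → base $383,000
  $383,000 × 25% = $95,750

Regular income tax:
  $199,000 × 12% = $23,880
  $94,000 × 23% = $21,620
  $297,000 × 36% = $106,920
  → $152,420
  Less investment credit $28,000 → $124,420

$124,420 > $95,750, so the regular income tax governs.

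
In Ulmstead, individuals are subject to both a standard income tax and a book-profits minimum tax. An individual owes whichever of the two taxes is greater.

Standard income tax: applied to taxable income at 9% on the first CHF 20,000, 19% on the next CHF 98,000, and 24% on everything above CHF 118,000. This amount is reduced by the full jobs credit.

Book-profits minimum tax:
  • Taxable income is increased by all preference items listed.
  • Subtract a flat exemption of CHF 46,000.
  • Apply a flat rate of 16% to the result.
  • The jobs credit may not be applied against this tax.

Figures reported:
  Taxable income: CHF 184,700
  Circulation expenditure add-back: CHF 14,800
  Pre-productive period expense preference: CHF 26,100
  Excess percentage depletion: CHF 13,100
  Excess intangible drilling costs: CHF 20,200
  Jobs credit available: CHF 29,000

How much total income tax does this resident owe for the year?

Standard income tax:
  CHF 20,000 × 9% = CHF 1,800
  CHF 98,000 × 19% = CHF 18,620
  CHF 66,700 × 24% = CHF 16,008
  → CHF 36,428
  Less jobs credit CHF 29,000 → CHF 7,428

Book-profits minimum tax:
  Adjusted income: CHF 184,700 + CHF 14,800 + CHF 26,100 + CHF 13,100 + CHF 20,200 = CHF 258,900
  Less exemption CHF 46,000 → base CHF 212,900
  CHF 212,900 × 16% = CHF 34,064

CHF 34,064 > CHF 7,428, so the book-profits minimum tax is the binding amount.

CHF 34,064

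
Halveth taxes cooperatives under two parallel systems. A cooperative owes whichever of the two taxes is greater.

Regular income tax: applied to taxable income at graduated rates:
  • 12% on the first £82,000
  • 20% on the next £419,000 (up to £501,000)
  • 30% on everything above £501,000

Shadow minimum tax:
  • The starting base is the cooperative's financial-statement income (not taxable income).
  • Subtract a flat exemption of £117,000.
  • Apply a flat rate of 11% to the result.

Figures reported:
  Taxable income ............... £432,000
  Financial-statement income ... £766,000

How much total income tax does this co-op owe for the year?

Regular income tax:
  £82,000 × 12% = £9,840
  £350,000 × 20% = £70,000
  → £79,840

Shadow minimum tax:
  Base (financial-statement income): £766,000
  Less exemption £117,000 → base £649,000
  £649,000 × 11% = £71,390

£79,840 > £71,390, so the regular income tax governs.

£79,840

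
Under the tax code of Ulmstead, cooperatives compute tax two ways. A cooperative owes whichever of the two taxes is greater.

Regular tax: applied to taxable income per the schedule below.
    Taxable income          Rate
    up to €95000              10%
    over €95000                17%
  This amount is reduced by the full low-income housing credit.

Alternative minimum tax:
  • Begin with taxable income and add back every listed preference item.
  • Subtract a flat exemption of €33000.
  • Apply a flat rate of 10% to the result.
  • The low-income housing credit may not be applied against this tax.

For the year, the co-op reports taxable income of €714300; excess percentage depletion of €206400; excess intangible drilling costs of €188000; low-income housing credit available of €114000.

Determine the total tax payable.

€107570

Regular tax:
  €95000 × 10% = €9500
  €619300 × 17% = €105281
  → €114781
  Less low-income housing credit €114000 → €781

Alternative minimum tax:
  Adjusted income: €714300 + €206400 + €188000 = €1108700
  Less exemption €33000 → base €1075700
  €1075700 × 10% = €107570

€107570 > €781, so the alternative minimum tax is the binding amount.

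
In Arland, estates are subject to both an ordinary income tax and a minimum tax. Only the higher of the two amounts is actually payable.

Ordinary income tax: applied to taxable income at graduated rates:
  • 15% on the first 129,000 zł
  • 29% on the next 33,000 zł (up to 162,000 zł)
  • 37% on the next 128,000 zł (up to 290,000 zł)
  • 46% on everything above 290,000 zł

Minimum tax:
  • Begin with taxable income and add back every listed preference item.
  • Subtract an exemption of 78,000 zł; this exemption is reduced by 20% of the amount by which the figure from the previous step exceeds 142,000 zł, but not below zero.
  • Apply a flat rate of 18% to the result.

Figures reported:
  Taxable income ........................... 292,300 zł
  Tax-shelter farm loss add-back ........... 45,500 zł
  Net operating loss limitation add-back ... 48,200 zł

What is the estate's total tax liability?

77,338 zł

Ordinary income tax:
  129,000 zł × 15% = 19,350 zł
  33,000 zł × 29% = 9,570 zł
  128,000 zł × 37% = 47,360 zł
  2,300 zł × 46% = 1,058 zł
  → 77,338 zł

Minimum tax:
  Adjusted income: 292,300 zł + 45,500 zł + 48,200 zł = 386,000 zł
  Exemption: 78,000 zł − 20% × (386,000 zł − 142,000 zł) = 78,000 zł − 48,800 zł = 29,200 zł
  Base: 386,000 zł − 29,200 zł = 356,800 zł
  356,800 zł × 18% = 64,224 zł

77,338 zł > 64,224 zł, so the ordinary income tax governs.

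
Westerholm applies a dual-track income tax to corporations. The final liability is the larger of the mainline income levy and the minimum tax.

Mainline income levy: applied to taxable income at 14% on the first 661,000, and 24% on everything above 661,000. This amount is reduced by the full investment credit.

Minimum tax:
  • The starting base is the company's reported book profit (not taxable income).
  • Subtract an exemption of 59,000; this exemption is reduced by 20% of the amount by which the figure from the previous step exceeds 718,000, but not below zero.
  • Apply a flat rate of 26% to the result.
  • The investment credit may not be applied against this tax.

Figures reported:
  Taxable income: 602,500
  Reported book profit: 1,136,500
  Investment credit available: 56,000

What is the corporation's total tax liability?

295,490

Minimum tax:
  Base (reported book profit): 1,136,500
  Exemption: 20% × (1,136,500 − 718,000) = 83,700 ≥ 59,000, so the exemption is fully phased out
  Base: 1,136,500 − 0 = 1,136,500
  1,136,500 × 26% = 295,490

Mainline income levy:
  602,500 × 14% = 84,350
  Less investment credit 56,000 → 28,350

295,490 > 28,350, so the minimum tax is the binding amount.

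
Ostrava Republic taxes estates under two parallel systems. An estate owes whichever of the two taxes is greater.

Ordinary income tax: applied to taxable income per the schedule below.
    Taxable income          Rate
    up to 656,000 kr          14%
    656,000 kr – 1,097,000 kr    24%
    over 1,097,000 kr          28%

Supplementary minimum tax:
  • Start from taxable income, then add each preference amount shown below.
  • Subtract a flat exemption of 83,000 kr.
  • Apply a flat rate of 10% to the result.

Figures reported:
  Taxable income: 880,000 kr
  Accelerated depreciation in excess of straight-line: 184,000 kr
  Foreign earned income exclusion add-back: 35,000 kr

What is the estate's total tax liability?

Supplementary minimum tax:
  Adjusted income: 880,000 kr + 184,000 kr + 35,000 kr = 1,099,000 kr
  Less exemption 83,000 kr → base 1,016,000 kr
  1,016,000 kr × 10% = 101,600 kr

Ordinary income tax:
  656,000 kr × 14% = 91,840 kr
  224,000 kr × 24% = 53,760 kr
  → 145,600 kr

145,600 kr > 101,600 kr, so the ordinary income tax governs.

145,600 kr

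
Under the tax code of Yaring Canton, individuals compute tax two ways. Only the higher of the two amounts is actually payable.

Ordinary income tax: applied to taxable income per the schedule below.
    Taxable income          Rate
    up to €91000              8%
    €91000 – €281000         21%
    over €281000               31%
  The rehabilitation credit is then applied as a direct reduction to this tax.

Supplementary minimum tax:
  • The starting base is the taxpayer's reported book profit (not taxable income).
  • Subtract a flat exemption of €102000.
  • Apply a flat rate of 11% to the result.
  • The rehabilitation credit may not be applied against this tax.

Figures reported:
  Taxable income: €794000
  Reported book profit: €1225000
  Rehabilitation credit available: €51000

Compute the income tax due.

€155210

Ordinary income tax:
  €91000 × 8% = €7280
  €190000 × 21% = €39900
  €513000 × 31% = €159030
  → €206210
  Less rehabilitation credit €51000 → €155210

Supplementary minimum tax:
  Base (reported book profit): €1225000
  Less exemption €102000 → base €1123000
  €1123000 × 11% = €123530

€155210 > €123530, so the ordinary income tax governs.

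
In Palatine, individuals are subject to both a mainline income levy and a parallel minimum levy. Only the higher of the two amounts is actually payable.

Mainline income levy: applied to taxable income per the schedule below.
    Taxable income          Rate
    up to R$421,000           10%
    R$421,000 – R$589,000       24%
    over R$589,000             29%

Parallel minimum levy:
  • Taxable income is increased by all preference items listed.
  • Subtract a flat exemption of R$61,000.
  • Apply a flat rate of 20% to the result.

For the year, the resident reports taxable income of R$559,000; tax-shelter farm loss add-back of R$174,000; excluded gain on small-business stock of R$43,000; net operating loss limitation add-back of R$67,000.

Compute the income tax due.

R$156,400

Parallel minimum levy:
  Adjusted income: R$559,000 + R$174,000 + R$43,000 + R$67,000 = R$843,000
  Less exemption R$61,000 → base R$782,000
  R$782,000 × 20% = R$156,400

Mainline income levy:
  R$421,000 × 10% = R$42,100
  R$138,000 × 24% = R$33,120
  → R$75,220

R$156,400 > R$75,220, so the parallel minimum levy is the binding amount.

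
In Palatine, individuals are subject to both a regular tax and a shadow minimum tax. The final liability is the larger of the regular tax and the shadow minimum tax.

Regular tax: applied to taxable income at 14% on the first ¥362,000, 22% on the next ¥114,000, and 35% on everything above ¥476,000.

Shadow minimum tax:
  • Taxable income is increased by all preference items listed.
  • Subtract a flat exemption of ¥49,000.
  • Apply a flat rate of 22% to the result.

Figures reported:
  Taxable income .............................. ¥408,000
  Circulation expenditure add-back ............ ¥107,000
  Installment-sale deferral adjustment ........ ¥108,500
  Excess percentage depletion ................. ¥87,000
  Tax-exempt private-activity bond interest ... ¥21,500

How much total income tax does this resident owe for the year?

Shadow minimum tax:
  Adjusted income: ¥408,000 + ¥107,000 + ¥108,500 + ¥87,000 + ¥21,500 = ¥732,000
  Less exemption ¥49,000 → base ¥683,000
  ¥683,000 × 22% = ¥150,260

Regular tax:
  ¥362,000 × 14% = ¥50,680
  ¥46,000 × 22% = ¥10,120
  → ¥60,800

¥150,260 > ¥60,800, so the shadow minimum tax is the binding amount.

¥150,260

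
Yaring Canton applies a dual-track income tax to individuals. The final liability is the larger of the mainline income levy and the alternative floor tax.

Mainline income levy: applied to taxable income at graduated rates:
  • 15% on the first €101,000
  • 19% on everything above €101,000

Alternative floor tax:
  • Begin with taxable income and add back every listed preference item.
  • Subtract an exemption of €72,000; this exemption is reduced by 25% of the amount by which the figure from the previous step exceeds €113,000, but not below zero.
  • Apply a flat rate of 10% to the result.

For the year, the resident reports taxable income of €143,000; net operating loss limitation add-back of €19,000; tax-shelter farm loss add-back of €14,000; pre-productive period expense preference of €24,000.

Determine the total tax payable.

Mainline income levy:
  €101,000 × 15% = €15,150
  €42,000 × 19% = €7,980
  → €23,130

Alternative floor tax:
  Adjusted income: €143,000 + €19,000 + €14,000 + €24,000 = €200,000
  Exemption: €72,000 − 25% × (€200,000 − €113,000) = €72,000 − €21,750 = €50,250
  Base: €200,000 − €50,250 = €149,750
  €149,750 × 10% = €14,975

€23,130 > €14,975, so the mainline income levy governs.

€23,130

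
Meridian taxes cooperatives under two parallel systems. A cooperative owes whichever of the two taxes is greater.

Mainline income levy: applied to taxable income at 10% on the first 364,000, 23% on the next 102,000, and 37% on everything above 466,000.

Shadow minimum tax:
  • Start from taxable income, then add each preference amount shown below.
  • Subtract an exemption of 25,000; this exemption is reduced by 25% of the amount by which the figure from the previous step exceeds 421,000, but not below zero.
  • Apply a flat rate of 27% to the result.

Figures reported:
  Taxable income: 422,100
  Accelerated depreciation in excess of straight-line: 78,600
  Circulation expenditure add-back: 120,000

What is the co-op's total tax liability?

Shadow minimum tax:
  Adjusted income: 422,100 + 78,600 + 120,000 = 620,700
  Exemption: 25% × (620,700 − 421,000) = 49,925 ≥ 25,000, so the exemption is fully phased out
  Base: 620,700 − 0 = 620,700
  620,700 × 27% = 167,589

Mainline income levy:
  364,000 × 10% = 36,400
  58,100 × 23% = 13,363
  → 49,763

167,589 > 49,763, so the shadow minimum tax is the binding amount.

167,589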